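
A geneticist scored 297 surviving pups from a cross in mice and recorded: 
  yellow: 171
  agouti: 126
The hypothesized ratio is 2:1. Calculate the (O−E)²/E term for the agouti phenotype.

Total ratio parts = 3. Expected numbers out of 297:
  yellow: 297 × 2/3 = 198
  agouti: 297 × 1/3 = 99
Contribution of agouti: (126 − 99)² / 99 = 7.3636

7.364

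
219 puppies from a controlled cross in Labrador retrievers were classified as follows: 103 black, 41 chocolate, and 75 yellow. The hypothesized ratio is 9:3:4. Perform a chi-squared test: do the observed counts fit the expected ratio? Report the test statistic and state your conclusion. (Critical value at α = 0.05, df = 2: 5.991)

Under the 9:3:4 hypothesis (Σ ratio = 16, N = 219):
  black: 219 × 9/16 = 123.1875
  chocolate: 219 × 3/16 = 41.0625
  yellow: 219 × 4/16 = 54.75
χ² = Σ (O − E)² / E
  black: (103 − 123.1875)² / 123.1875 = 3.3083
  chocolate: (41 − 41.0625)² / 41.0625 = 0.0001
  yellow: (75 − 54.75)² / 54.75 = 7.4897
χ² = 3.3083 + 0.0001 + 7.4897 = 10.7981 ≈ 10.798
Degrees of freedom = 3 − 1 = 2; critical value at α = 0.05 is 5.991.
Since 10.798 > 5.991, we reject the null hypothesis — the data do not fit the 9:3:4 ratio.

10.798; not consistent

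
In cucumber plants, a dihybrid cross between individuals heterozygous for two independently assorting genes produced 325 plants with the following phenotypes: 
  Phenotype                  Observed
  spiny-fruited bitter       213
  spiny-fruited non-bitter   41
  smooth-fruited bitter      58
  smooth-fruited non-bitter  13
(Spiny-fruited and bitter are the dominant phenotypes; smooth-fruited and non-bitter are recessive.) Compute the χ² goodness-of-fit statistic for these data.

A dihybrid F₂ with independent assortment and complete dominance at both loci gives a 9:3:3:1 phenotypic ratio.
Expected counts for N = 325 under a 9:3:3:1 ratio (total parts = 16):
  spiny-fruited bitter: 325 × 9/16 = 182.8125
  spiny-fruited non-bitter: 325 × 3/16 = 60.9375
  smooth-fruited bitter: 325 × 3/16 = 60.9375
  smooth-fruited non-bitter: 325 × 1/16 = 20.3125
χ² = Σ (O − E)² / E
  spiny-fruited bitter: (213 − 182.8125)² / 182.8125 = 4.9848
  spiny-fruited non-bitter: (41 − 60.9375)² / 60.9375 = 6.5231
  smooth-fruited bitter: (58 − 60.9375)² / 60.9375 = 0.1416
  smooth-fruited non-bitter: (13 − 20.3125)² / 20.3125 = 2.6325
χ² = 4.9848 + 6.5231 + 0.1416 + 2.6325 = 14.282

14.282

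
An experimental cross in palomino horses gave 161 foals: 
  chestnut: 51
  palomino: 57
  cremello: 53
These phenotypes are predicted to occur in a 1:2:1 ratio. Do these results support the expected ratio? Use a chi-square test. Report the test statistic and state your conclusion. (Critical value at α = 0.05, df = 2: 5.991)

Under the 1:2:1 hypothesis (Σ ratio = 4, N = 161):
  chestnut: 161 × 1/4 = 40.25
  palomino: 161 × 2/4 = 80.5
  cremello: 161 × 1/4 = 40.25
χ² = Σ (O − E)² / E
  chestnut: (51 − 40.25)² / 40.25 = 2.8711
  palomino: (57 − 80.5)² / 80.5 = 6.8602
  cremello: (53 − 40.25)² / 40.25 = 4.0388
χ² = 2.8711 + 6.8602 + 4.0388 = 13.7701 ≈ 13.770
Degrees of freedom = 3 − 1 = 2; critical value at α = 0.05 is 5.991.
Since 13.770 > 5.991, we reject the null hypothesis — the data do not fit the 1:2:1 ratio.

13.770; not consistent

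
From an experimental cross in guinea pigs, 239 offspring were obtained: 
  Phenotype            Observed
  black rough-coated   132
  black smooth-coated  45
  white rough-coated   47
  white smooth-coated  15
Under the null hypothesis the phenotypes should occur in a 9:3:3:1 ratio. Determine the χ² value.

0.152

Total ratio parts = 16. Expected numbers out of 239:
  black rough-coated: 239 × 9/16 = 134.4375
  black smooth-coated: 239 × 3/16 = 44.8125
  white rough-coated: 239 × 3/16 = 44.8125
  white smooth-coated: 239 × 1/16 = 14.9375
χ² = Σ (O − E)² / E
  black rough-coated: (132 − 134.4375)² / 134.4375 = 0.0442
  black smooth-coated: (45 − 44.8125)² / 44.8125 = 0.0008
  white rough-coated: (47 − 44.8125)² / 44.8125 = 0.1068
  white smooth-coated: (15 − 14.9375)² / 14.9375 = 0.0003
χ² = 0.0442 + 0.0008 + 0.1068 + 0.0003 = 0.1521 ≈ 0.152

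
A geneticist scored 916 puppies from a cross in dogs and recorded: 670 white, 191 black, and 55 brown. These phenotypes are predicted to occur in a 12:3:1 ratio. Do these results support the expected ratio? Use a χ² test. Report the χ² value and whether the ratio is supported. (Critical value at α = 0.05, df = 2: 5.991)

Under the 12:3:1 hypothesis (Σ ratio = 16, N = 916):
  white: 916 × 12/16 = 687
  black: 916 × 3/16 = 171.75
  brown: 916 × 1/16 = 57.25
χ² = Σ (O − E)² / E
  white: (670 − 687)² / 687 = 0.4207
  black: (191 − 171.75)² / 171.75 = 2.1576
  brown: (55 − 57.25)² / 57.25 = 0.0884
χ² = 0.4207 + 2.1576 + 0.0884 = 2.6667 ≈ 2.667
Degrees of freedom = 3 − 1 = 2; critical value at α = 0.05 is 5.991.
Since 2.667 < 5.991, we fail to reject the null hypothesis — the data are consistent with the 12:3:1 ratio.

2.667; consistent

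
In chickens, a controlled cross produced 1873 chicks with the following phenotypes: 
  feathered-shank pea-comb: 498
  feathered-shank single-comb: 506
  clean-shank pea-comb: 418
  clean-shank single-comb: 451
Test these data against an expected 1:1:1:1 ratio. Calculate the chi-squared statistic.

10.962

The 1:1:1:1 ratio has 4 parts, so with N = 1873 the expected counts are:
  feathered-shank pea-comb: 1873 × 1/4 = 468.25
  feathered-shank single-comb: 1873 × 1/4 = 468.25
  clean-shank pea-comb: 1873 × 1/4 = 468.25
  clean-shank single-comb: 1873 × 1/4 = 468.25
χ² = Σ (O − E)² / E
  feathered-shank pea-comb: (498 − 468.25)² / 468.25 = 1.8901
  feathered-shank single-comb: (506 − 468.25)² / 468.25 = 3.0434
  clean-shank pea-comb: (418 − 468.25)² / 468.25 = 5.3926
  clean-shank single-comb: (451 − 468.25)² / 468.25 = 0.6355
χ² = 1.8901 + 3.0434 + 5.3926 + 0.6355 = 10.9616 ≈ 10.962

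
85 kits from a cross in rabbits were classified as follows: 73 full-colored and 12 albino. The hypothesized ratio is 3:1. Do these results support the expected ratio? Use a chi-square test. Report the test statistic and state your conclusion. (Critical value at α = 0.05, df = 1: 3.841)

Expected counts for N = 85 under a 3:1 ratio (total parts = 4):
  full-colored: 85 × 3/4 = 63.75
  albino: 85 × 1/4 = 21.25
χ² = Σ (O − E)² / E
  full-colored: (73 − 63.75)² / 63.75 = 1.3422
  albino: (12 − 21.25)² / 21.25 = 4.0265
χ² = 1.3422 + 4.0265 = 5.3687 ≈ 5.369
Degrees of freedom = 2 − 1 = 1; critical value at α = 0.05 is 3.841.
Since 5.369 > 3.841, we reject the null hypothesis — the data do not fit the 3:1 ratio.

5.369; not consistent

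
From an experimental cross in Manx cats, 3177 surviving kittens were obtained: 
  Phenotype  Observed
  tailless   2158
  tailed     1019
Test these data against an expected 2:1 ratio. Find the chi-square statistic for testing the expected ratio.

Total ratio parts = 3. Expected numbers out of 3177:
  tailless: 3177 × 2/3 = 2118
  tailed: 3177 × 1/3 = 1059
χ² = Σ (O − E)² / E
  tailless: (2158 − 2118)² / 2118 = 0.7554
  tailed: (1019 − 1059)² / 1059 = 1.5109
χ² = 0.7554 + 1.5109 = 2.2663 ≈ 2.266

2.266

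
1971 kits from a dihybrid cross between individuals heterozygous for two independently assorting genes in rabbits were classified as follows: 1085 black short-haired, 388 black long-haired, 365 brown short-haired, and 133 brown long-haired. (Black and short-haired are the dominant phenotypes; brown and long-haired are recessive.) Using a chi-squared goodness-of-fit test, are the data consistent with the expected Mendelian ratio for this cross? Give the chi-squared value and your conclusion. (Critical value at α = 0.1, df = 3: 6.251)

2.264; consistent

A dihybrid F₂ with independent assortment and complete dominance at both loci gives a 9:3:3:1 phenotypic ratio.
Total ratio parts = 16. Expected numbers out of 1971:
  black short-haired: 1971 × 9/16 = 1108.6875
  black long-haired: 1971 × 3/16 = 369.5625
  brown short-haired: 1971 × 3/16 = 369.5625
  brown long-haired: 1971 × 1/16 = 123.1875
χ² = Σ (O − E)² / E
  black short-haired: (1085 − 1108.6875)² / 1108.6875 = 0.5061
  black long-haired: (388 − 369.5625)² / 369.5625 = 0.9198
  brown short-haired: (365 − 369.5625)² / 369.5625 = 0.0563
  brown long-haired: (133 − 123.1875)² / 123.1875 = 0.7816
χ² = 0.5061 + 0.9198 + 0.0563 + 0.7816 = 2.2638 ≈ 2.264
Degrees of freedom = 4 − 1 = 3; critical value at α = 0.1 is 6.251.
Since 2.264 < 6.251, we fail to reject the null hypothesis — the data are consistent with the 9:3:3:1 ratio.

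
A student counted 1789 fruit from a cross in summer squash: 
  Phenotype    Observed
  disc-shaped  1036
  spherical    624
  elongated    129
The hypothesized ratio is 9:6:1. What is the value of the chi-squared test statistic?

6.793

Under the 9:6:1 hypothesis (Σ ratio = 16, N = 1789):
  disc-shaped: 1789 × 9/16 = 1006.3125
  spherical: 1789 × 6/16 = 670.875
  elongated: 1789 × 1/16 = 111.8125
χ² = Σ (O − E)² / E
  disc-shaped: (1036 − 1006.3125)² / 1006.3125 = 0.8758
  spherical: (624 − 670.875)² / 670.875 = 3.2752
  elongated: (129 − 111.8125)² / 111.8125 = 2.6420
χ² = 0.8758 + 3.2752 + 2.6420 = 6.793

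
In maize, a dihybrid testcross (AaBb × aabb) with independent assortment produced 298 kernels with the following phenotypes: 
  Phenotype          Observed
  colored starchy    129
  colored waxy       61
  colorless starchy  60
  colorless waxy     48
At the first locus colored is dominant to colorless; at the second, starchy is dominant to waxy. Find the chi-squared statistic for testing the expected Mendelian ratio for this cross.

54.564

A dihybrid testcross with independent assortment gives a 1:1:1:1 ratio.
Under the 1:1:1:1 hypothesis (Σ ratio = 4, N = 298):
  colored starchy: 298 × 1/4 = 74.5
  colored waxy: 298 × 1/4 = 74.5
  colorless starchy: 298 × 1/4 = 74.5
  colorless waxy: 298 × 1/4 = 74.5
χ² = Σ (O − E)² / E
  colored starchy: (129 − 74.5)² / 74.5 = 39.8691
  colored waxy: (61 − 74.5)² / 74.5 = 2.4463
  colorless starchy: (60 − 74.5)² / 74.5 = 2.8221
  colorless waxy: (48 − 74.5)² / 74.5 = 9.4262
χ² = 39.8691 + 2.4463 + 2.8221 + 9.4262 = 54.5637 ≈ 54.564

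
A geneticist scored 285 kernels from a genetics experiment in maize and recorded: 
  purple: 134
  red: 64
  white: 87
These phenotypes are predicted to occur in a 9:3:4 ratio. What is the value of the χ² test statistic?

The 9:3:4 ratio has 16 parts, so with N = 285 the expected counts are:
  purple: 285 × 9/16 = 160.3125
  red: 285 × 3/16 = 53.4375
  white: 285 × 4/16 = 71.25
χ² = Σ (O − E)² / E
  purple: (134 − 160.3125)² / 160.3125 = 4.3187
  red: (64 − 53.4375)² / 53.4375 = 2.0878
  white: (87 − 71.25)² / 71.25 = 3.4816
χ² = 4.3187 + 2.0878 + 3.4816 = 9.8881 ≈ 9.888

9.888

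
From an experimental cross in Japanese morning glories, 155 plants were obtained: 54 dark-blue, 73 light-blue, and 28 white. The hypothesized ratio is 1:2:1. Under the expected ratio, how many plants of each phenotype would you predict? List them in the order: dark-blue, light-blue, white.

The 1:2:1 ratio has 4 parts, so with N = 155 the expected counts are:
  dark-blue: 155 × 1/4 = 38.75
  light-blue: 155 × 2/4 = 77.5
  white: 155 × 1/4 = 38.75

38.75, 77.5, 38.75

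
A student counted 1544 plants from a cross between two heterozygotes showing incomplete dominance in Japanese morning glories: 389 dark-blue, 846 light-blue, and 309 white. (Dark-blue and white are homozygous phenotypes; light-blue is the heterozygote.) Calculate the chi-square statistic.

With incomplete dominance, a heterozygote × heterozygote cross gives a 1:2:1 phenotypic ratio.
Expected counts for N = 1544 under a 1:2:1 ratio (total parts = 4):
  dark-blue: 1544 × 1/4 = 386
  light-blue: 1544 × 2/4 = 772
  white: 1544 × 1/4 = 386
χ² = Σ (O − E)² / E
  dark-blue: (389 − 386)² / 386 = 0.0233
  light-blue: (846 − 772)² / 772 = 7.0933
  white: (309 − 386)² / 386 = 15.3601
χ² = 0.0233 + 7.0933 + 15.3601 = 22.4767 ≈ 22.477

22.477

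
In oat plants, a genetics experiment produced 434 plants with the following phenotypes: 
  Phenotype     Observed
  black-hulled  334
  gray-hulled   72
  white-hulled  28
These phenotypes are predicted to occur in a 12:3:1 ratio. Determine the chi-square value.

Total ratio parts = 16. Expected numbers out of 434:
  black-hulled: 434 × 12/16 = 325.5
  gray-hulled: 434 × 3/16 = 81.375
  white-hulled: 434 × 1/16 = 27.125
χ² = Σ (O − E)² / E
  black-hulled: (334 − 325.5)² / 325.5 = 0.2220
  gray-hulled: (72 − 81.375)² / 81.375 = 1.0801
  white-hulled: (28 − 27.125)² / 27.125 = 0.0282
χ² = 0.2220 + 1.0801 + 0.0282 = 1.3303 ≈ 1.330

1.330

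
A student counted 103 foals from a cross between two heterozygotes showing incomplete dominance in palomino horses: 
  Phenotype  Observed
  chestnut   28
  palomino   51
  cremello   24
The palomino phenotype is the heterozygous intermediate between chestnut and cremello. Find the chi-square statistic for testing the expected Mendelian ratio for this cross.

With incomplete dominance, a heterozygote × heterozygote cross gives a 1:2:1 phenotypic ratio.
Total ratio parts = 4. Expected numbers out of 103:
  chestnut: 103 × 1/4 = 25.75
  palomino: 103 × 2/4 = 51.5
  cremello: 103 × 1/4 = 25.75
χ² = Σ (O − E)² / E
  chestnut: (28 − 25.75)² / 25.75 = 0.1966
  palomino: (51 − 51.5)² / 51.5 = 0.0049
  cremello: (24 − 25.75)² / 25.75 = 0.1189
χ² = 0.1966 + 0.0049 + 0.1189 = 0.3204 ≈ 0.320

0.320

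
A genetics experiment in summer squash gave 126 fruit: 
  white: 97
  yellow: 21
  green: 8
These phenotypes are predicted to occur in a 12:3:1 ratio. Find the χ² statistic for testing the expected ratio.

The 12:3:1 ratio has 16 parts, so with N = 126 the expected counts are:
  white: 126 × 12/16 = 94.5
  yellow: 126 × 3/16 = 23.625
  green: 126 × 1/16 = 7.875
χ² = Σ (O − E)² / E
  white: (97 − 94.5)² / 94.5 = 0.0661
  yellow: (21 − 23.625)² / 23.625 = 0.2917
  green: (8 − 7.875)² / 7.875 = 0.0020
χ² = 0.0661 + 0.2917 + 0.0020 = 0.3598 ≈ 0.360

0.360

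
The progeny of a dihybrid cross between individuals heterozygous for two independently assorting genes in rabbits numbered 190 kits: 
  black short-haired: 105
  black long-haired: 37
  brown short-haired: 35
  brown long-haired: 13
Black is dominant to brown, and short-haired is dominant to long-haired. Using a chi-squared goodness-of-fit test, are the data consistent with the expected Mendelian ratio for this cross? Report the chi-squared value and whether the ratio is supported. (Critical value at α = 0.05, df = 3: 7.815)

A dihybrid F₂ with independent assortment and complete dominance at both loci gives a 9:3:3:1 phenotypic ratio.
Under the 9:3:3:1 hypothesis (Σ ratio = 16, N = 190):
  black short-haired: 190 × 9/16 = 106.875
  black long-haired: 190 × 3/16 = 35.625
  brown short-haired: 190 × 3/16 = 35.625
  brown long-haired: 190 × 1/16 = 11.875
χ² = Σ (O − E)² / E
  black short-haired: (105 − 106.875)² / 106.875 = 0.0329
  black long-haired: (37 − 35.625)² / 35.625 = 0.0531
  brown short-haired: (35 − 35.625)² / 35.625 = 0.0110
  brown long-haired: (13 − 11.875)² / 11.875 = 0.1066
χ² = 0.0329 + 0.0531 + 0.0110 + 0.1066 = 0.2036 ≈ 0.204
Degrees of freedom = 4 − 1 = 3; critical value at α = 0.05 is 7.815.
Since 0.204 < 7.815, we fail to reject the null hypothesis — the data are consistent with the 9:3:3:1 ratio.

0.204; consistent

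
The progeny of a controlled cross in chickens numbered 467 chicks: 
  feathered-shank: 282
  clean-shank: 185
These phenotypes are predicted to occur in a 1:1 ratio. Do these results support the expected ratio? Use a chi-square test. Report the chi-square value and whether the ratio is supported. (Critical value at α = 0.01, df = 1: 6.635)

20.148; not consistent

Expected counts for N = 467 under a 1:1 ratio (total parts = 2):
  feathered-shank: 467 × 1/2 = 233.5
  clean-shank: 467 × 1/2 = 233.5
χ² = Σ (O − E)² / E
  feathered-shank: (282 − 233.5)² / 233.5 = 10.0739
  clean-shank: (185 − 233.5)² / 233.5 = 10.0739
χ² = 10.0739 + 10.0739 = 20.1478 ≈ 20.148
Degrees of freedom = 2 − 1 = 1; critical value at α = 0.01 is 6.635.
Since 20.148 > 6.635, we reject the null hypothesis — the data do not fit the 1:1 ratio.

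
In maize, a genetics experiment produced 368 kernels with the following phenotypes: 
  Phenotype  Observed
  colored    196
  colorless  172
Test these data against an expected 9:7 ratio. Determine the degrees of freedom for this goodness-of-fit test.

1

A goodness-of-fit test with 2 phenotype classes has df = 2 − 1 = 1.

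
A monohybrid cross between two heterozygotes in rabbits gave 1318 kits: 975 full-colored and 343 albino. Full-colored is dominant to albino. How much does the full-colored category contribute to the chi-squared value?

For a monohybrid cross between heterozygotes with complete dominance, the expected phenotypic ratio is 3:1.
Total ratio parts = 4. Expected numbers out of 1318:
  full-colored: 1318 × 3/4 = 988.5
  albino: 1318 × 1/4 = 329.5
Contribution of full-colored: (975 − 988.5)² / 988.5 = 0.1844

0.184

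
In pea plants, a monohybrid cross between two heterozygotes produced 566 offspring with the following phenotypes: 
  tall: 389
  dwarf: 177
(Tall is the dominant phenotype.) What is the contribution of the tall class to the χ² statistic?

2.969

For a monohybrid cross between heterozygotes with complete dominance, the expected phenotypic ratio is 3:1.
Expected counts for N = 566 under a 3:1 ratio (total parts = 4):
  tall: 566 × 3/4 = 424.5
  dwarf: 566 × 1/4 = 141.5
Contribution of tall: (389 − 424.5)² / 424.5 = 2.9688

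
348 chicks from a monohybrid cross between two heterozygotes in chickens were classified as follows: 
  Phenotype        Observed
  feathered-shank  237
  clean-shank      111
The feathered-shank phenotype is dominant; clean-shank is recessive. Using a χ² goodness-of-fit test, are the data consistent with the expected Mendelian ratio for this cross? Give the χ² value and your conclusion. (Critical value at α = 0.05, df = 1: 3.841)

8.828; not consistent

For a monohybrid cross between heterozygotes with complete dominance, the expected phenotypic ratio is 3:1.
Total ratio parts = 4. Expected numbers out of 348:
  feathered-shank: 348 × 3/4 = 261
  clean-shank: 348 × 1/4 = 87
χ² = Σ (O − E)² / E
  feathered-shank: (237 − 261)² / 261 = 2.2069
  clean-shank: (111 − 87)² / 87 = 6.6207
χ² = 2.2069 + 6.6207 = 8.8276 ≈ 8.828
Degrees of freedom = 2 − 1 = 1; critical value at α = 0.05 is 3.841.
Since 8.828 > 3.841, we reject the null hypothesis — the data do not fit the 3:1 ratio.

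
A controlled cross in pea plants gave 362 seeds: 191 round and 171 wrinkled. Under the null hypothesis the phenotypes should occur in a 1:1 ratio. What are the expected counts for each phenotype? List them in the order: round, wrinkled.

Total ratio parts = 2. Expected numbers out of 362:
  round: 362 × 1/2 = 181
  wrinkled: 362 × 1/2 = 181

181, 181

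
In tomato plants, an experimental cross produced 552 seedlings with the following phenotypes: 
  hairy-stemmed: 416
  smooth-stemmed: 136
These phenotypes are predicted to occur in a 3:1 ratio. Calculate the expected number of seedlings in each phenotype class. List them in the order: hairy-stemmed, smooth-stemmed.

414, 138

Total ratio parts = 4. Expected numbers out of 552:
  hairy-stemmed: 552 × 3/4 = 414
  smooth-stemmed: 552 × 1/4 = 138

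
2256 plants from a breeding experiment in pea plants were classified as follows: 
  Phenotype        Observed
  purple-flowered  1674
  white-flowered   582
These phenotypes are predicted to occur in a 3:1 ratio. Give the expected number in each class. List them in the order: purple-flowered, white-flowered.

Total ratio parts = 4. Expected numbers out of 2256:
  purple-flowered: 2256 × 3/4 = 1692
  white-flowered: 2256 × 1/4 = 564

1692, 564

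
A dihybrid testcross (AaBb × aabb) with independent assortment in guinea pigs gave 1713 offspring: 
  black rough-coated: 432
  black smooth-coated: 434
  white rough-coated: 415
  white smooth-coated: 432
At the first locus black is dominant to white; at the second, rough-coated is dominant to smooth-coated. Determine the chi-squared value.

0.553

A dihybrid testcross with independent assortment gives a 1:1:1:1 ratio.
Total ratio parts = 4. Expected numbers out of 1713:
  black rough-coated: 1713 × 1/4 = 428.25
  black smooth-coated: 1713 × 1/4 = 428.25
  white rough-coated: 1713 × 1/4 = 428.25
  white smooth-coated: 1713 × 1/4 = 428.25
χ² = Σ (O − E)² / E
  black rough-coated: (432 − 428.25)² / 428.25 = 0.0328
  black smooth-coated: (434 − 428.25)² / 428.25 = 0.0772
  white rough-coated: (415 − 428.25)² / 428.25 = 0.4100
  white smooth-coated: (432 − 428.25)² / 428.25 = 0.0328
χ² = 0.0328 + 0.0772 + 0.4100 + 0.0328 = 0.5528 ≈ 0.553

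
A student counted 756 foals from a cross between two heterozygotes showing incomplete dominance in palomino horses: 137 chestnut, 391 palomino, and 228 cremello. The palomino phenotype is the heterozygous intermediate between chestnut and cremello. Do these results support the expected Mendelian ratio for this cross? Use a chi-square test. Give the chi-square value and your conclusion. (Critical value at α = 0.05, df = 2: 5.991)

22.802; not consistent

With incomplete dominance, a heterozygote × heterozygote cross gives a 1:2:1 phenotypic ratio.
Expected counts for N = 756 under a 1:2:1 ratio (total parts = 4):
  chestnut: 756 × 1/4 = 189
  palomino: 756 × 2/4 = 378
  cremello: 756 × 1/4 = 189
χ² = Σ (O − E)² / E
  chestnut: (137 − 189)² / 189 = 14.3069
  palomino: (391 − 378)² / 378 = 0.4471
  cremello: (228 − 189)² / 189 = 8.0476
χ² = 14.3069 + 0.4471 + 8.0476 = 22.8016 ≈ 22.802
Degrees of freedom = 3 − 1 = 2; critical value at α = 0.05 is 5.991.
Since 22.802 > 5.991, we reject the null hypothesis — the data do not fit the 1:2:1 ratio.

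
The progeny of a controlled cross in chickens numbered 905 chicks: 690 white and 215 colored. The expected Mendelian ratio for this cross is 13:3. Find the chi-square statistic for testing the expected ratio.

14.892

Expected counts for N = 905 under a 13:3 ratio (total parts = 16):
  white: 905 × 13/16 = 735.3125
  colored: 905 × 3/16 = 169.6875
χ² = Σ (O − E)² / E
  white: (690 − 735.3125)² / 735.3125 = 2.7923
  colored: (215 − 169.6875)² / 169.6875 = 12.1000
χ² = 2.7923 + 12.1000 = 14.8923 ≈ 14.892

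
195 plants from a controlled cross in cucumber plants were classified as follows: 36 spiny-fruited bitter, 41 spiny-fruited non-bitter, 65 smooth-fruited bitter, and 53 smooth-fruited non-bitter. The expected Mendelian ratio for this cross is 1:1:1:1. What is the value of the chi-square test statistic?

10.354

Total ratio parts = 4. Expected numbers out of 195:
  spiny-fruited bitter: 195 × 1/4 = 48.75
  spiny-fruited non-bitter: 195 × 1/4 = 48.75
  smooth-fruited bitter: 195 × 1/4 = 48.75
  smooth-fruited non-bitter: 195 × 1/4 = 48.75
χ² = Σ (O − E)² / E
  spiny-fruited bitter: (36 − 48.75)² / 48.75 = 3.3346
  spiny-fruited non-bitter: (41 − 48.75)² / 48.75 = 1.2321
  smooth-fruited bitter: (65 − 48.75)² / 48.75 = 5.4167
  smooth-fruited non-bitter: (53 − 48.75)² / 48.75 = 0.3705
χ² = 3.3346 + 1.2321 + 5.4167 + 0.3705 = 10.3539 ≈ 10.354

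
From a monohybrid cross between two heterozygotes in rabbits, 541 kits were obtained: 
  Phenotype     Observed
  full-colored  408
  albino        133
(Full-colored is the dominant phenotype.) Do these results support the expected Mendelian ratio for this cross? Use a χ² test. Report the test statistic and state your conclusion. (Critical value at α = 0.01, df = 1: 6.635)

0.050; consistent

For a monohybrid cross between heterozygotes with complete dominance, the expected phenotypic ratio is 3:1.
Expected counts for N = 541 under a 3:1 ratio (total parts = 4):
  full-colored: 541 × 3/4 = 405.75
  albino: 541 × 1/4 = 135.25
χ² = Σ (O − E)² / E
  full-colored: (408 − 405.75)² / 405.75 = 0.0125
  albino: (133 − 135.25)² / 135.25 = 0.0374
χ² = 0.0125 + 0.0374 = 0.0499 ≈ 0.050
Degrees of freedom = 2 − 1 = 1; critical value at α = 0.01 is 6.635.
Since 0.050 < 6.635, we fail to reject the null hypothesis — the data are consistent with the 3:1 ratio.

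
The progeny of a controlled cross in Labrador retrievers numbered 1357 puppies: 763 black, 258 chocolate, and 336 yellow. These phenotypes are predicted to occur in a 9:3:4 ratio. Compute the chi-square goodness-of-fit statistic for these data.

Under the 9:3:4 hypothesis (Σ ratio = 16, N = 1357):
  black: 1357 × 9/16 = 763.3125
  chocolate: 1357 × 3/16 = 254.4375
  yellow: 1357 × 4/16 = 339.25
χ² = Σ (O − E)² / E
  black: (763 − 763.3125)² / 763.3125 = 0.0001
  chocolate: (258 − 254.4375)² / 254.4375 = 0.0499
  yellow: (336 − 339.25)² / 339.25 = 0.0311
χ² = 0.0001 + 0.0499 + 0.0311 = 0.0811 ≈ 0.081

0.081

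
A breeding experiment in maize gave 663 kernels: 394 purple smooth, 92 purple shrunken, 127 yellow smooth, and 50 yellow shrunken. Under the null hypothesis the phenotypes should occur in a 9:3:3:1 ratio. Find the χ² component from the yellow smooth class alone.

Total ratio parts = 16. Expected numbers out of 663:
  purple smooth: 663 × 9/16 = 372.9375
  purple shrunken: 663 × 3/16 = 124.3125
  yellow smooth: 663 × 3/16 = 124.3125
  yellow shrunken: 663 × 1/16 = 41.4375
Contribution of yellow smooth: (127 − 124.3125)² / 124.3125 = 0.0581

0.058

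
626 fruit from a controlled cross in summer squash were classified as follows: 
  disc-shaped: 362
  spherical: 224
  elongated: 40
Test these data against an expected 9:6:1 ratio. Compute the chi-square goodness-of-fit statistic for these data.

0.789

Under the 9:6:1 hypothesis (Σ ratio = 16, N = 626):
  disc-shaped: 626 × 9/16 = 352.125
  spherical: 626 × 6/16 = 234.75
  elongated: 626 × 1/16 = 39.125
χ² = Σ (O − E)² / E
  disc-shaped: (362 − 352.125)² / 352.125 = 0.2769
  spherical: (224 − 234.75)² / 234.75 = 0.4923
  elongated: (40 − 39.125)² / 39.125 = 0.0196
χ² = 0.2769 + 0.4923 + 0.0196 = 0.7888 ≈ 0.789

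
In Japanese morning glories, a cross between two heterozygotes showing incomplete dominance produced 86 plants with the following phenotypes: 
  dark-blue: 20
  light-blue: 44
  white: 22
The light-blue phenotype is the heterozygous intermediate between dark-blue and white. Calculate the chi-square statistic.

0.140

With incomplete dominance, a heterozygote × heterozygote cross gives a 1:2:1 phenotypic ratio.
Total ratio parts = 4. Expected numbers out of 86:
  dark-blue: 86 × 1/4 = 21.5
  light-blue: 86 × 2/4 = 43
  white: 86 × 1/4 = 21.5
χ² = Σ (O − E)² / E
  dark-blue: (20 − 21.5)² / 21.5 = 0.1047
  light-blue: (44 − 43)² / 43 = 0.0233
  white: (22 − 21.5)² / 21.5 = 0.0116
χ² = 0.1047 + 0.0233 + 0.0116 = 0.1396 ≈ 0.140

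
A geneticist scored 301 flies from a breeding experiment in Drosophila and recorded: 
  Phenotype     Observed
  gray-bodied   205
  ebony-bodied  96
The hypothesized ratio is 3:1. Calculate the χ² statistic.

7.629

The 3:1 ratio has 4 parts, so with N = 301 the expected counts are:
  gray-bodied: 301 × 3/4 = 225.75
  ebony-bodied: 301 × 1/4 = 75.25
χ² = Σ (O − E)² / E
  gray-bodied: (205 − 225.75)² / 225.75 = 1.9073
  ebony-bodied: (96 − 75.25)² / 75.25 = 5.7218
χ² = 1.9073 + 5.7218 = 7.6291 ≈ 7.629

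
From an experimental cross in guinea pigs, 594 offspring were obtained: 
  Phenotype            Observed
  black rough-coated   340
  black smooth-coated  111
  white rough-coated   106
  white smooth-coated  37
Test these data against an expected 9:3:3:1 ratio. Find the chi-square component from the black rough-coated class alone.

0.103

The 9:3:3:1 ratio has 16 parts, so with N = 594 the expected counts are:
  black rough-coated: 594 × 9/16 = 334.125
  black smooth-coated: 594 × 3/16 = 111.375
  white rough-coated: 594 × 3/16 = 111.375
  white smooth-coated: 594 × 1/16 = 37.125
Contribution of black rough-coated: (340 − 334.125)² / 334.125 = 0.1033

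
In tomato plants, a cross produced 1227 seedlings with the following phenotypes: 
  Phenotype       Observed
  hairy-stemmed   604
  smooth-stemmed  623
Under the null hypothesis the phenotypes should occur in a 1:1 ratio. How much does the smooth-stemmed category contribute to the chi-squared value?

Under the 1:1 hypothesis (Σ ratio = 2, N = 1227):
  hairy-stemmed: 1227 × 1/2 = 613.5
  smooth-stemmed: 1227 × 1/2 = 613.5
Contribution of smooth-stemmed: (623 − 613.5)² / 613.5 = 0.1471

0.147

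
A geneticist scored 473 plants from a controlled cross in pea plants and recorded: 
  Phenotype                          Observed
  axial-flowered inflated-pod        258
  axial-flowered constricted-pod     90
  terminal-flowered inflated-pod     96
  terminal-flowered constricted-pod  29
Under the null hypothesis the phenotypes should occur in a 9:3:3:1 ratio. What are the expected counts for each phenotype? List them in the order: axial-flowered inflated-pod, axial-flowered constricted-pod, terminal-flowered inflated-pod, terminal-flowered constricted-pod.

266.0625, 88.6875, 88.6875, 29.5625

The 9:3:3:1 ratio has 16 parts, so with N = 473 the expected counts are:
  axial-flowered inflated-pod: 473 × 9/16 = 266.0625
  axial-flowered constricted-pod: 473 × 3/16 = 88.6875
  terminal-flowered inflated-pod: 473 × 3/16 = 88.6875
  terminal-flowered constricted-pod: 473 × 1/16 = 29.5625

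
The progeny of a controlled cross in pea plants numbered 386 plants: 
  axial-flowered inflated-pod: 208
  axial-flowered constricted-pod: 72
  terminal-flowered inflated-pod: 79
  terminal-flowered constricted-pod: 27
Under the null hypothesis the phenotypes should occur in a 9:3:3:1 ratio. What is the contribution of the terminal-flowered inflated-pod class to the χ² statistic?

Expected counts for N = 386 under a 9:3:3:1 ratio (total parts = 16):
  axial-flowered inflated-pod: 386 × 9/16 = 217.125
  axial-flowered constricted-pod: 386 × 3/16 = 72.375
  terminal-flowered inflated-pod: 386 × 3/16 = 72.375
  terminal-flowered constricted-pod: 386 × 1/16 = 24.125
Contribution of terminal-flowered inflated-pod: (79 − 72.375)² / 72.375 = 0.6064

0.606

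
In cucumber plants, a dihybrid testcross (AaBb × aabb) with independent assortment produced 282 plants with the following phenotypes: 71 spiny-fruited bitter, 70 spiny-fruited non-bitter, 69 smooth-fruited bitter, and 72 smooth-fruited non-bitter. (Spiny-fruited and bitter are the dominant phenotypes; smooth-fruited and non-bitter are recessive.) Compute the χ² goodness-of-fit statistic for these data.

A dihybrid testcross with independent assortment gives a 1:1:1:1 ratio.
The 1:1:1:1 ratio has 4 parts, so with N = 282 the expected counts are:
  spiny-fruited bitter: 282 × 1/4 = 70.5
  spiny-fruited non-bitter: 282 × 1/4 = 70.5
  smooth-fruited bitter: 282 × 1/4 = 70.5
  smooth-fruited non-bitter: 282 × 1/4 = 70.5
χ² = Σ (O − E)² / E
  spiny-fruited bitter: (71 − 70.5)² / 70.5 = 0.0035
  spiny-fruited non-bitter: (70 − 70.5)² / 70.5 = 0.0035
  smooth-fruited bitter: (69 − 70.5)² / 70.5 = 0.0319
  smooth-fruited non-bitter: (72 − 70.5)² / 70.5 = 0.0319
χ² = 0.0035 + 0.0035 + 0.0319 + 0.0319 = 0.0708 ≈ 0.071

0.071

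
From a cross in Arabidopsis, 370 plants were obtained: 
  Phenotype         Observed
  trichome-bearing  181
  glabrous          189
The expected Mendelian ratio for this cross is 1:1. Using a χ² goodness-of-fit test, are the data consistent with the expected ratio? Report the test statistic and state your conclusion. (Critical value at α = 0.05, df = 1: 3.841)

0.173; consistent

The 1:1 ratio has 2 parts, so with N = 370 the expected counts are:
  trichome-bearing: 370 × 1/2 = 185
  glabrous: 370 × 1/2 = 185
χ² = Σ (O − E)² / E
  trichome-bearing: (181 − 185)² / 185 = 0.0865
  glabrous: (189 − 185)² / 185 = 0.0865
χ² = 0.0865 + 0.0865 = 0.173
Degrees of freedom = 2 − 1 = 1; critical value at α = 0.05 is 3.841.
Since 0.173 < 3.841, we fail to reject the null hypothesis — the data are consistent with the 1:1 ratio.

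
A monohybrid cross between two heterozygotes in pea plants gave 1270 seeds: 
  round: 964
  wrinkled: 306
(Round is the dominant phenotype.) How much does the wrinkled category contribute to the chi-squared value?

0.417

For a monohybrid cross between heterozygotes with complete dominance, the expected phenotypic ratio is 3:1.
The 3:1 ratio has 4 parts, so with N = 1270 the expected counts are:
  round: 1270 × 3/4 = 952.5
  wrinkled: 1270 × 1/4 = 317.5
Contribution of wrinkled: (306 − 317.5)² / 317.5 = 0.4165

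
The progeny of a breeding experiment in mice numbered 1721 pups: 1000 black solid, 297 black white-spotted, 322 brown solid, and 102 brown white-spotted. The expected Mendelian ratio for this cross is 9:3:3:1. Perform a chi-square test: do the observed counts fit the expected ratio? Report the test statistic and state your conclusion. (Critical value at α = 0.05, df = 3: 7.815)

3.388; consistent

Under the 9:3:3:1 hypothesis (Σ ratio = 16, N = 1721):
  black solid: 1721 × 9/16 = 968.0625
  black white-spotted: 1721 × 3/16 = 322.6875
  brown solid: 1721 × 3/16 = 322.6875
  brown white-spotted: 1721 × 1/16 = 107.5625
χ² = Σ (O − E)² / E
  black solid: (1000 − 968.0625)² / 968.0625 = 1.0537
  black white-spotted: (297 − 322.6875)² / 322.6875 = 2.0449
  brown solid: (322 − 322.6875)² / 322.6875 = 0.0015
  brown white-spotted: (102 − 107.5625)² / 107.5625 = 0.2877
χ² = 1.0537 + 2.0449 + 0.0015 + 0.2877 = 3.3878 ≈ 3.388
Degrees of freedom = 4 − 1 = 3; critical value at α = 0.05 is 7.815.
Since 3.388 < 7.815, we fail to reject the null hypothesis — the data are consistent with the 9:3:3:1 ratio.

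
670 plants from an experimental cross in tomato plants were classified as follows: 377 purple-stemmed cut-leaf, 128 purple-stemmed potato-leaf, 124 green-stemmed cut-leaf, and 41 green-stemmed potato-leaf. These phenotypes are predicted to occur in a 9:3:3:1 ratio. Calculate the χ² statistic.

0.084

Expected counts for N = 670 under a 9:3:3:1 ratio (total parts = 16):
  purple-stemmed cut-leaf: 670 × 9/16 = 376.875
  purple-stemmed potato-leaf: 670 × 3/16 = 125.625
  green-stemmed cut-leaf: 670 × 3/16 = 125.625
  green-stemmed potato-leaf: 670 × 1/16 = 41.875
χ² = Σ (O − E)² / E
  purple-stemmed cut-leaf: (377 − 376.875)² / 376.875 = 0.0000
  purple-stemmed potato-leaf: (128 − 125.625)² / 125.625 = 0.0449
  green-stemmed cut-leaf: (124 − 125.625)² / 125.625 = 0.0210
  green-stemmed potato-leaf: (41 − 41.875)² / 41.875 = 0.0183
χ² = 0.0000 + 0.0449 + 0.0210 + 0.0183 = 0.0842 ≈ 0.084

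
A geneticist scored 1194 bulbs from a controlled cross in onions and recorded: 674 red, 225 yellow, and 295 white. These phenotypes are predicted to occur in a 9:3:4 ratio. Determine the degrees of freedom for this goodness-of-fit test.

A goodness-of-fit test with 3 phenotype classes has df = 3 − 1 = 2.

2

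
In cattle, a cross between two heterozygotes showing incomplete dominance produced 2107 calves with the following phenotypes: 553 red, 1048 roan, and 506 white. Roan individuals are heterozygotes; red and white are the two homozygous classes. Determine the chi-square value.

With incomplete dominance, a heterozygote × heterozygote cross gives a 1:2:1 phenotypic ratio.
Expected counts for N = 2107 under a 1:2:1 ratio (total parts = 4):
  red: 2107 × 1/4 = 526.75
  roan: 2107 × 2/4 = 1053.5
  white: 2107 × 1/4 = 526.75
χ² = Σ (O − E)² / E
  red: (553 − 526.75)² / 526.75 = 1.3081
  roan: (1048 − 1053.5)² / 1053.5 = 0.0287
  white: (506 − 526.75)² / 526.75 = 0.8174
χ² = 1.3081 + 0.0287 + 0.8174 = 2.1542 ≈ 2.154

2.154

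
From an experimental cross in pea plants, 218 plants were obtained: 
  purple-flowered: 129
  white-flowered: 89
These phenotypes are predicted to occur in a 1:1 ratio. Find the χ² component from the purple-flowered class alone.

Total ratio parts = 2. Expected numbers out of 218:
  purple-flowered: 218 × 1/2 = 109
  white-flowered: 218 × 1/2 = 109
Contribution of purple-flowered: (129 − 109)² / 109 = 3.6697

3.670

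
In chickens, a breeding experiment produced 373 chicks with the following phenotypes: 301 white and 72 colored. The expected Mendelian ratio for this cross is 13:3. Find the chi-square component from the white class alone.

0.014

Expected counts for N = 373 under a 13:3 ratio (total parts = 16):
  white: 373 × 13/16 = 303.0625
  colored: 373 × 3/16 = 69.9375
Contribution of white: (301 − 303.0625)² / 303.0625 = 0.0140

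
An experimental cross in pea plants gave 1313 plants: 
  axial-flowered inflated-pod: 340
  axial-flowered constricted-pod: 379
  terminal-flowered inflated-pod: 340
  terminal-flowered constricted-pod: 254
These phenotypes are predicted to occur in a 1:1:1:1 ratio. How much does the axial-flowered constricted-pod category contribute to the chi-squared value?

7.846

Under the 1:1:1:1 hypothesis (Σ ratio = 4, N = 1313):
  axial-flowered inflated-pod: 1313 × 1/4 = 328.25
  axial-flowered constricted-pod: 1313 × 1/4 = 328.25
  terminal-flowered inflated-pod: 1313 × 1/4 = 328.25
  terminal-flowered constricted-pod: 1313 × 1/4 = 328.25
Contribution of axial-flowered constricted-pod: (379 − 328.25)² / 328.25 = 7.8463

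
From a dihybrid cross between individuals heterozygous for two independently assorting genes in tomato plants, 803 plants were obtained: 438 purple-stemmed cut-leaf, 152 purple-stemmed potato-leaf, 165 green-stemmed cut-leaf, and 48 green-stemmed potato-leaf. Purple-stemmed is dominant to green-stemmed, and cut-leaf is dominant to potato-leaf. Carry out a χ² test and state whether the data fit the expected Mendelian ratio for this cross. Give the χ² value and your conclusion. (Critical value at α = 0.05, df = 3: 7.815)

A dihybrid F₂ with independent assortment and complete dominance at both loci gives a 9:3:3:1 phenotypic ratio.
Under the 9:3:3:1 hypothesis (Σ ratio = 16, N = 803):
  purple-stemmed cut-leaf: 803 × 9/16 = 451.6875
  purple-stemmed potato-leaf: 803 × 3/16 = 150.5625
  green-stemmed cut-leaf: 803 × 3/16 = 150.5625
  green-stemmed potato-leaf: 803 × 1/16 = 50.1875
χ² = Σ (O − E)² / E
  purple-stemmed cut-leaf: (438 − 451.6875)² / 451.6875 = 0.4148
  purple-stemmed potato-leaf: (152 − 150.5625)² / 150.5625 = 0.0137
  green-stemmed cut-leaf: (165 − 150.5625)² / 150.5625 = 1.3844
  green-stemmed potato-leaf: (48 − 50.1875)² / 50.1875 = 0.0953
χ² = 0.4148 + 0.0137 + 1.3844 + 0.0953 = 1.9082 ≈ 1.908
Degrees of freedom = 4 − 1 = 3; critical value at α = 0.05 is 7.815.
Since 1.908 < 7.815, we fail to reject the null hypothesis — the data are consistent with the 9:3:3:1 ratio.

1.908; consistent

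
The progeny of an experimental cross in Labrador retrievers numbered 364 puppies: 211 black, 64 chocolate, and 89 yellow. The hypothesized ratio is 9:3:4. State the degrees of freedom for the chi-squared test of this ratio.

2

A goodness-of-fit test with 3 phenotype classes has df = 3 − 1 = 2.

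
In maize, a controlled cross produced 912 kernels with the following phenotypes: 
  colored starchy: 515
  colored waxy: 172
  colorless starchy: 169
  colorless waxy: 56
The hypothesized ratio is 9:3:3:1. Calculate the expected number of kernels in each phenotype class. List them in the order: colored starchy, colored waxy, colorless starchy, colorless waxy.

Under the 9:3:3:1 hypothesis (Σ ratio = 16, N = 912):
  colored starchy: 912 × 9/16 = 513
  colored waxy: 912 × 3/16 = 171
  colorless starchy: 912 × 3/16 = 171
  colorless waxy: 912 × 1/16 = 57

513, 171, 171, 57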